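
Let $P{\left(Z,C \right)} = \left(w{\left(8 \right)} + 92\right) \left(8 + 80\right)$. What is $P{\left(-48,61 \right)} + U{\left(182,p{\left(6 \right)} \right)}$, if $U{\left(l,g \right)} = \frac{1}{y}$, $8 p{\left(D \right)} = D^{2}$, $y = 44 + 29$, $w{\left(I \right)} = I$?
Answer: $\frac{642401}{73} \approx 8800.0$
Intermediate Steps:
$y = 73$
$p{\left(D \right)} = \frac{D^{2}}{8}$
$P{\left(Z,C \right)} = 8800$ ($P{\left(Z,C \right)} = \left(8 + 92\right) \left(8 + 80\right) = 100 \cdot 88 = 8800$)
$U{\left(l,g \right)} = \frac{1}{73}$
$P{\left(-48,61 \right)} + U{\left(182,p{\left(6 \right)} \right)} = 8800 + \frac{1}{73} = \frac{642401}{73}$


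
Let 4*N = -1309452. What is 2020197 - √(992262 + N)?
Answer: 2020197 - √664899 ≈ 2.0194e+6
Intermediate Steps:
N = -327363 (N = (¼)*(-1309452) = -327363)
2020197 - √(992262 + N) = 2020197 - √(992262 - 327363) = 2020197 - √664899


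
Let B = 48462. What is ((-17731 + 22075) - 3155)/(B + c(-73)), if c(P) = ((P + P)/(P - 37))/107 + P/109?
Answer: 762701885/31086255182 ≈ 0.024535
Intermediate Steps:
c(P) = P/109 + 2*P/(107*(-37 + P)) (c(P) = ((2*P)/(-37 + P))*(1/107) + P*(1/109) = (2*P/(-37 + P))*(1/107) + P/109 = 2*P/(107*(-37 + P)) + P/109 = P/109 + 2*P/(107*(-37 + P)))
((-17731 + 22075) - 3155)/(B + c(-73)) = ((-17731 + 22075) - 3155)/(48462 + (1/11663)*(-73)*(-3741 + 107*(-73))/(-37 - 73)) = (4344 - 3155)/(48462 + (1/11663)*(-73)*(-3741 - 7811)/(-110)) = 1189/(48462 + (1/11663)*(-73)*(-1/110)*(-11552)) = 1189/(48462 - 421648/641465) = 1189/(31086255182/641465) = 1189*(641465/31086255182) = 762701885/31086255182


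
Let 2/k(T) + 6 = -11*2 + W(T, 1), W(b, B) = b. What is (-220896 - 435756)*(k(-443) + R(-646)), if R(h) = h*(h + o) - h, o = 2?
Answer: -42956328210112/157 ≈ -2.7361e+11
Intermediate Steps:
R(h) = -h + h*(2 + h) (R(h) = h*(h + 2) - h = h*(2 + h) - h = -h + h*(2 + h))
k(T) = 2/(-28 + T) (k(T) = 2/(-6 + (-11*2 + T)) = 2/(-6 + (-22 + T)) = 2/(-28 + T))
(-220896 - 435756)*(k(-443) + R(-646)) = (-220896 - 435756)*(2/(-28 - 443) - 646*(1 - 646)) = -656652*(2/(-471) - 646*(-645)) = -656652*(2*(-1/471) + 416670) = -656652*(-2/471 + 416670) = -656652*196251568/471 = -42956328210112/157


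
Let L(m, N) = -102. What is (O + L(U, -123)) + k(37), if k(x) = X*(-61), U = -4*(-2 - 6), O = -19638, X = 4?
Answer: -19984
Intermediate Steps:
U = 32 (U = -4*(-8) = 32)
k(x) = -244 (k(x) = 4*(-61) = -244)
(O + L(U, -123)) + k(37) = (-19638 - 102) - 244 = -19740 - 244 = -19984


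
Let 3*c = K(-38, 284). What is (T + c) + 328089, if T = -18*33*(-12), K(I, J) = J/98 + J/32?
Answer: 394219807/1176 ≈ 3.3522e+5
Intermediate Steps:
K(I, J) = 65*J/1568 (K(I, J) = J*(1/98) + J*(1/32) = J/98 + J/32 = 65*J/1568)
T = 7128 (T = -594*(-12) = 7128)
c = 4615/1176 (c = ((65/1568)*284)/3 = (⅓)*(4615/392) = 4615/1176 ≈ 3.9243)
(T + c) + 328089 = (7128 + 4615/1176) + 328089 = 8387143/1176 + 328089 = 394219807/1176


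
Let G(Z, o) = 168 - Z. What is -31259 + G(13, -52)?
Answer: -31104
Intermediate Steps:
-31259 + G(13, -52) = -31259 + (168 - 1*13) = -31259 + (168 - 13) = -31259 + 155 = -31104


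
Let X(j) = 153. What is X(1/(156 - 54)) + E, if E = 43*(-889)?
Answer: -38074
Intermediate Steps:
E = -38227
X(1/(156 - 54)) + E = 153 - 38227 = -38074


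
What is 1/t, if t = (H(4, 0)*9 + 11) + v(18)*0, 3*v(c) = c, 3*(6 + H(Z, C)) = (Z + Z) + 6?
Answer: -1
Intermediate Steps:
H(Z, C) = -4 + 2*Z/3 (H(Z, C) = -6 + ((Z + Z) + 6)/3 = -6 + (2*Z + 6)/3 = -6 + (6 + 2*Z)/3 = -6 + (2 + 2*Z/3) = -4 + 2*Z/3)
v(c) = c/3
t = -1 (t = ((-4 + (2/3)*4)*9 + 11) + ((1/3)*18)*0 = ((-4 + 8/3)*9 + 11) + 6*0 = (-4/3*9 + 11) + 0 = (-12 + 11) + 0 = -1 + 0 = -1)
1/t = 1/(-1) = -1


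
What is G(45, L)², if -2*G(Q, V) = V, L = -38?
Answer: 361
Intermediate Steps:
G(Q, V) = -V/2
G(45, L)² = (-½*(-38))² = 19² = 361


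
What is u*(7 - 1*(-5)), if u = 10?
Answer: 120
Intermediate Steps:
u*(7 - 1*(-5)) = 10*(7 - 1*(-5)) = 10*(7 + 5) = 10*12 = 120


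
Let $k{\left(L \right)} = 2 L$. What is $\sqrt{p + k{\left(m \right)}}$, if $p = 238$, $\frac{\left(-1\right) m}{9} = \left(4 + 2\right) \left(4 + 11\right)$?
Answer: $i \sqrt{1382} \approx 37.175 i$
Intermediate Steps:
$m = -810$ ($m = - 9 \left(4 + 2\right) \left(4 + 11\right) = - 9 \cdot 6 \cdot 15 = \left(-9\right) 90 = -810$)
$\sqrt{p + k{\left(m \right)}} = \sqrt{238 + 2 \left(-810\right)} = \sqrt{238 - 1620} = \sqrt{-1382} = i \sqrt{1382}$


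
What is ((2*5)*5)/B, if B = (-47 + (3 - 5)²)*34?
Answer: -25/731 ≈ -0.034200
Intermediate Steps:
B = -1462 (B = (-47 + (-2)²)*34 = (-47 + 4)*34 = -43*34 = -1462)
((2*5)*5)/B = ((2*5)*5)/(-1462) = -5*5/731 = -1/1462*50 = -25/731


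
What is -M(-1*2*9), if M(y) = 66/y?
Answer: 11/3 ≈ 3.6667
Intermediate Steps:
-M(-1*2*9) = -66/(-1*2*9) = -66/((-2*9)) = -66/(-18) = -66*(-1)/18 = -1*(-11/3) = 11/3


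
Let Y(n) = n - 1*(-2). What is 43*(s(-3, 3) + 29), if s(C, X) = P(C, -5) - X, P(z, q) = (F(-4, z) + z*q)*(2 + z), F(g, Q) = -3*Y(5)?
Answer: 1376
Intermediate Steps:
Y(n) = 2 + n (Y(n) = n + 2 = 2 + n)
F(g, Q) = -21 (F(g, Q) = -3*(2 + 5) = -3*7 = -21)
P(z, q) = (-21 + q*z)*(2 + z) (P(z, q) = (-21 + z*q)*(2 + z) = (-21 + q*z)*(2 + z))
s(C, X) = -42 - X - 31*C - 5*C² (s(C, X) = (-42 - 21*C - 5*C² + 2*(-5)*C) - X = (-42 - 21*C - 5*C² - 10*C) - X = (-42 - 31*C - 5*C²) - X = -42 - X - 31*C - 5*C²)
43*(s(-3, 3) + 29) = 43*((-42 - 1*3 - 31*(-3) - 5*(-3)²) + 29) = 43*((-42 - 3 + 93 - 5*9) + 29) = 43*((-42 - 3 + 93 - 45) + 29) = 43*(3 + 29) = 43*32 = 1376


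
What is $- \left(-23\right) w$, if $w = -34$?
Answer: $-782$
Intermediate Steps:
$- \left(-23\right) w = - \left(-23\right) \left(-34\right) = \left(-1\right) 782 = -782$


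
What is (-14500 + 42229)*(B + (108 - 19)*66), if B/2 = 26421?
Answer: 1628135964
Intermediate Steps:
B = 52842 (B = 2*26421 = 52842)
(-14500 + 42229)*(B + (108 - 19)*66) = (-14500 + 42229)*(52842 + (108 - 19)*66) = 27729*(52842 + 89*66) = 27729*(52842 + 5874) = 27729*58716 = 1628135964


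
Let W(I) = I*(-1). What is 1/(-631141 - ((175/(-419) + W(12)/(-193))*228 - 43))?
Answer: -80867/51028447650 ≈ -1.5847e-6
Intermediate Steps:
W(I) = -I
1/(-631141 - ((175/(-419) + W(12)/(-193))*228 - 43)) = 1/(-631141 - ((175/(-419) - 1*12/(-193))*228 - 43)) = 1/(-631141 - ((175*(-1/419) - 12*(-1/193))*228 - 43)) = 1/(-631141 - ((-175/419 + 12/193)*228 - 43)) = 1/(-631141 - (-28747/80867*228 - 43)) = 1/(-631141 - (-6554316/80867 - 43)) = 1/(-631141 - 1*(-10031597/80867)) = 1/(-631141 + 10031597/80867) = 1/(-51028447650/80867) = -80867/51028447650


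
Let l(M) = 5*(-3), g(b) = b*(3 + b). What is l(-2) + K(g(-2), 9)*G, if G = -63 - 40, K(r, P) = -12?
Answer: 1221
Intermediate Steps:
l(M) = -15
G = -103
l(-2) + K(g(-2), 9)*G = -15 - 12*(-103) = -15 + 1236 = 1221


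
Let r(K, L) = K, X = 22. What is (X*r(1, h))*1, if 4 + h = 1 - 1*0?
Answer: 22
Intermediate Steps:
h = -3 (h = -4 + (1 - 1*0) = -4 + (1 + 0) = -4 + 1 = -3)
(X*r(1, h))*1 = (22*1)*1 = 22*1 = 22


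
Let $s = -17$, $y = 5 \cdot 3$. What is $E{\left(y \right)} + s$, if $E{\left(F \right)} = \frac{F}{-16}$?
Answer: $- \frac{287}{16} \approx -17.938$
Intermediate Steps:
$y = 15$
$E{\left(F \right)} = - \frac{F}{16}$ ($E{\left(F \right)} = F \left(- \frac{1}{16}\right) = - \frac{F}{16}$)
$E{\left(y \right)} + s = \left(- \frac{1}{16}\right) 15 - 17 = - \frac{15}{16} - 17 = - \frac{287}{16}$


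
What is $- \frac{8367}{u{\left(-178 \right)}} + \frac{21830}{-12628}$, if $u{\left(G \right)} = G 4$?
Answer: $\frac{22528879}{2247784} \approx 10.023$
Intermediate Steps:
$u{\left(G \right)} = 4 G$
$- \frac{8367}{u{\left(-178 \right)}} + \frac{21830}{-12628} = - \frac{8367}{4 \left(-178\right)} + \frac{21830}{-12628} = - \frac{8367}{-712} + 21830 \left(- \frac{1}{12628}\right) = \left(-8367\right) \left(- \frac{1}{712}\right) - \frac{10915}{6314} = \frac{8367}{712} - \frac{10915}{6314} = \frac{22528879}{2247784}$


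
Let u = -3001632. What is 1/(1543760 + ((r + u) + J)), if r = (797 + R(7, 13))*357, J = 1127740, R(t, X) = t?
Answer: -1/43104 ≈ -2.3200e-5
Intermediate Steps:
r = 287028 (r = (797 + 7)*357 = 804*357 = 287028)
1/(1543760 + ((r + u) + J)) = 1/(1543760 + ((287028 - 3001632) + 1127740)) = 1/(1543760 + (-2714604 + 1127740)) = 1/(1543760 - 1586864) = 1/(-43104) = -1/43104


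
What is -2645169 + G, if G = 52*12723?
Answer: -1983573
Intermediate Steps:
G = 661596
-2645169 + G = -2645169 + 661596 = -1983573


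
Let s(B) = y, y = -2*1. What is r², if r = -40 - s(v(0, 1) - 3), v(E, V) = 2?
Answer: 1444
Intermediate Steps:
y = -2
s(B) = -2
r = -38 (r = -40 - 1*(-2) = -40 + 2 = -38)
r² = (-38)² = 1444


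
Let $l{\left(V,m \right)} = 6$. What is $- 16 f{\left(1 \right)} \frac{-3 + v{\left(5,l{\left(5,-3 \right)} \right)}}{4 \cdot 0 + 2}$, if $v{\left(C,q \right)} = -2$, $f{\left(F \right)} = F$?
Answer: $40$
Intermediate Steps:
$- 16 f{\left(1 \right)} \frac{-3 + v{\left(5,l{\left(5,-3 \right)} \right)}}{4 \cdot 0 + 2} = \left(-16\right) 1 \frac{-3 - 2}{4 \cdot 0 + 2} = - 16 \left(- \frac{5}{0 + 2}\right) = - 16 \left(- \frac{5}{2}\right) = - 16 \left(\left(-5\right) \frac{1}{2}\right) = \left(-16\right) \left(- \frac{5}{2}\right) = 40$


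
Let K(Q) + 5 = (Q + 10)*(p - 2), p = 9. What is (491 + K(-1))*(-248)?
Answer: -136152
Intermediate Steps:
K(Q) = 65 + 7*Q (K(Q) = -5 + (Q + 10)*(9 - 2) = -5 + (10 + Q)*7 = -5 + (70 + 7*Q) = 65 + 7*Q)
(491 + K(-1))*(-248) = (491 + (65 + 7*(-1)))*(-248) = (491 + (65 - 7))*(-248) = (491 + 58)*(-248) = 549*(-248) = -136152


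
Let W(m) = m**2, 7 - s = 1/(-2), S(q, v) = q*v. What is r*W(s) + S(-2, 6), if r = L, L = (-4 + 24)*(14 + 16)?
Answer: 33738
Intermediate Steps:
s = 15/2 (s = 7 - 1/(-2) = 7 - 1*(-1/2) = 7 + 1/2 = 15/2 ≈ 7.5000)
L = 600 (L = 20*30 = 600)
r = 600
r*W(s) + S(-2, 6) = 600*(15/2)**2 - 2*6 = 600*(225/4) - 12 = 33750 - 12 = 33738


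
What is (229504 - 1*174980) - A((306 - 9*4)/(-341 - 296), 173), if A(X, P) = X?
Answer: 34732058/637 ≈ 54524.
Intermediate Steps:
(229504 - 1*174980) - A((306 - 9*4)/(-341 - 296), 173) = (229504 - 1*174980) - (306 - 9*4)/(-341 - 296) = (229504 - 174980) - (306 - 36)/(-637) = 54524 - 270*(-1)/637 = 54524 - 1*(-270/637) = 54524 + 270/637 = 34732058/637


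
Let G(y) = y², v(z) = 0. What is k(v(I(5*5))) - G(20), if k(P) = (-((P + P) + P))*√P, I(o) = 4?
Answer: -400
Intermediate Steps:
k(P) = -3*P^(3/2) (k(P) = (-(2*P + P))*√P = (-3*P)*√P = -3*P^(3/2))
k(v(I(5*5))) - G(20) = -3*0^(3/2) - 1*20² = -3*0 - 1*400 = 0 - 400 = -400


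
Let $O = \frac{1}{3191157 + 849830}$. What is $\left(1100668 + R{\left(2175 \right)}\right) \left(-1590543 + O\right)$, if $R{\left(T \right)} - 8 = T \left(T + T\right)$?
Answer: $- \frac{67885338569792920440}{4040987} \approx -1.6799 \cdot 10^{13}$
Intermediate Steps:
$O = \frac{1}{4040987} \approx 2.4746 \cdot 10^{-7}$
$R{\left(T \right)} = 8 + 2 T^{2}$ ($R{\left(T \right)} = 8 + T \left(T + T\right) = 8 + T 2 T = 8 + 2 T^{2}$)
$\left(1100668 + R{\left(2175 \right)}\right) \left(-1590543 + O\right) = \left(1100668 + \left(8 + 2 \cdot 2175^{2}\right)\right) \left(-1590543 + \frac{1}{4040987}\right) = \left(1100668 + \left(8 + 2 \cdot 4730625\right)\right) \left(- \frac{6427363585940}{4040987}\right) = \left(1100668 + \left(8 + 9461250\right)\right) \left(- \frac{6427363585940}{4040987}\right) = \left(1100668 + 9461258\right) \left(- \frac{6427363585940}{4040987}\right) = 10561926 \left(- \frac{6427363585940}{4040987}\right) = - \frac{67885338569792920440}{4040987}$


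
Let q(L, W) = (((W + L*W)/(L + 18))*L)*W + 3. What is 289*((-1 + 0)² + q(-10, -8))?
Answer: 209236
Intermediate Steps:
q(L, W) = 3 + L*W*(W + L*W)/(18 + L) (q(L, W) = (((W + L*W)/(18 + L))*L)*W + 3 = (L*(W + L*W)/(18 + L))*W + 3 = L*W*(W + L*W)/(18 + L) + 3 = 3 + L*W*(W + L*W)/(18 + L))
289*((-1 + 0)² + q(-10, -8)) = 289*((-1 + 0)² + (54 + 3*(-10) - 10*(-8)² + (-10)²*(-8)²)/(18 - 10)) = 289*((-1)² + (54 - 30 - 10*64 + 100*64)/8) = 289*(1 + (54 - 30 - 640 + 6400)/8) = 289*(1 + (⅛)*5784) = 289*(1 + 723) = 289*724 = 209236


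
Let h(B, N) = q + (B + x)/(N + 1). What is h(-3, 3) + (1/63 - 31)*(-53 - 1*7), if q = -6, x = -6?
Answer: 155467/84 ≈ 1850.8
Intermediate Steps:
h(B, N) = -6 + (-6 + B)/(1 + N) (h(B, N) = -6 + (B - 6)/(N + 1) = -6 + (-6 + B)/(1 + N))
h(-3, 3) + (1/63 - 31)*(-53 - 1*7) = (-12 - 3 - 6*3)/(1 + 3) + (1/63 - 31)*(-53 - 1*7) = (-12 - 3 - 18)/4 + (1/63 - 31)*(-53 - 7) = (¼)*(-33) - 1952/63*(-60) = -33/4 + 39040/21 = 155467/84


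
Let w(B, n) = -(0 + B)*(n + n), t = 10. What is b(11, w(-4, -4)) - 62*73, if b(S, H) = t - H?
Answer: -4484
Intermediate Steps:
w(B, n) = -2*B*n (w(B, n) = -B*2*n = -2*B*n)
b(S, H) = 10 - H
b(11, w(-4, -4)) - 62*73 = (10 - (-2)*(-4)*(-4)) - 62*73 = (10 - 1*(-32)) - 4526 = (10 + 32) - 4526 = 42 - 4526 = -4484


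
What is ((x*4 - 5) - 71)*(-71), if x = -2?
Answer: 5964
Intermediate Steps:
((x*4 - 5) - 71)*(-71) = ((-2*4 - 5) - 71)*(-71) = ((-8 - 5) - 71)*(-71) = (-13 - 71)*(-71) = -84*(-71) = 5964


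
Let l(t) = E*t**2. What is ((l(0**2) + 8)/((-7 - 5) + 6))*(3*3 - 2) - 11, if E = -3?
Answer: -61/3 ≈ -20.333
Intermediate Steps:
l(t) = -3*t**2
((l(0**2) + 8)/((-7 - 5) + 6))*(3*3 - 2) - 11 = ((-3*(0**2)**2 + 8)/((-7 - 5) + 6))*(3*3 - 2) - 11 = ((-3*0**2 + 8)/(-12 + 6))*(9 - 2) - 11 = ((-3*0 + 8)/(-6))*7 - 11 = ((0 + 8)*(-1/6))*7 - 11 = (8*(-1/6))*7 - 11 = -4/3*7 - 11 = -28/3 - 11 = -61/3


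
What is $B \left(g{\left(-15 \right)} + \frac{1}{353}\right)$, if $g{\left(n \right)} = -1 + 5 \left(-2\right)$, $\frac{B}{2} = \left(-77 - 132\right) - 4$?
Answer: $\frac{1653732}{353} \approx 4684.8$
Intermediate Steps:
$B = -426$ ($B = 2 \left(\left(-77 - 132\right) - 4\right) = 2 \left(-209 - 4\right) = 2 \left(-213\right) = -426$)
$g{\left(n \right)} = -11$ ($g{\left(n \right)} = -1 - 10 = -11$)
$B \left(g{\left(-15 \right)} + \frac{1}{353}\right) = - 426 \left(-11 + \frac{1}{353}\right) = \left(-426\right) \left(- \frac{3882}{353}\right) = \frac{1653732}{353}$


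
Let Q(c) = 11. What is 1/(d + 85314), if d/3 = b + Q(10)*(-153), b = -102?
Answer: 1/79959 ≈ 1.2506e-5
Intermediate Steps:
d = -5355 (d = 3*(-102 + 11*(-153)) = 3*(-102 - 1683) = 3*(-1785) = -5355)
1/(d + 85314) = 1/(-5355 + 85314) = 1/79959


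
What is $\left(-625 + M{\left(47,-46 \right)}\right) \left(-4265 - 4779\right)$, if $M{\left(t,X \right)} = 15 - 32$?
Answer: $5806248$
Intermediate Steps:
$M{\left(t,X \right)} = -17$
$\left(-625 + M{\left(47,-46 \right)}\right) \left(-4265 - 4779\right) = \left(-625 - 17\right) \left(-4265 - 4779\right) = \left(-642\right) \left(-9044\right) = 5806248$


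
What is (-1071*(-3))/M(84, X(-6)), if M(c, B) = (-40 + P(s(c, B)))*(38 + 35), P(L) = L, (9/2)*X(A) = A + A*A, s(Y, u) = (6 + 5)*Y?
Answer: 189/3796 ≈ 0.049789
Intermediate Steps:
s(Y, u) = 11*Y
X(A) = 2*A/9 + 2*A²/9 (X(A) = 2*(A + A*A)/9 = 2*(A + A²)/9 = 2*A/9 + 2*A²/9)
M(c, B) = -2920 + 803*c (M(c, B) = (-40 + 11*c)*(38 + 35) = (-40 + 11*c)*73 = -2920 + 803*c)
(-1071*(-3))/M(84, X(-6)) = (-1071*(-3))/(-2920 + 803*84) = 3213/(-2920 + 67452) = 3213/64532 = 3213*(1/64532) = 189/3796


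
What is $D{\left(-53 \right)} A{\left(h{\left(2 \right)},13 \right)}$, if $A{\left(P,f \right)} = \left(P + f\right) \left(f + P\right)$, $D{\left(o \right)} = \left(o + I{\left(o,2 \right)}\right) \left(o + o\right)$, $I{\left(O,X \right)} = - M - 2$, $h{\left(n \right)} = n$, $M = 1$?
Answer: $1335600$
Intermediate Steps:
$I{\left(O,X \right)} = -3$ ($I{\left(O,X \right)} = \left(-1\right) 1 - 2 = -1 - 2 = -3$)
$D{\left(o \right)} = 2 o \left(-3 + o\right)$ ($D{\left(o \right)} = \left(o - 3\right) \left(o + o\right) = \left(-3 + o\right) 2 o = 2 o \left(-3 + o\right)$)
$A{\left(P,f \right)} = \left(P + f\right)^{2}$ ($A{\left(P,f \right)} = \left(P + f\right) \left(P + f\right) = \left(P + f\right)^{2}$)
$D{\left(-53 \right)} A{\left(h{\left(2 \right)},13 \right)} = 2 \left(-53\right) \left(-3 - 53\right) \left(2 + 13\right)^{2} = 2 \left(-53\right) \left(-56\right) 15^{2} = 5936 \cdot 225 = 1335600$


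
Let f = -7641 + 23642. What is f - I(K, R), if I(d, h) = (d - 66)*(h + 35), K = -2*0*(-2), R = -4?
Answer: 18047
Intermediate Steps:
K = 0 (K = 0*(-2) = 0)
I(d, h) = (-66 + d)*(35 + h)
f = 16001
f - I(K, R) = 16001 - (-2310 - 66*(-4) + 35*0 + 0*(-4)) = 16001 - (-2310 + 264 + 0 + 0) = 16001 - 1*(-2046) = 16001 + 2046 = 18047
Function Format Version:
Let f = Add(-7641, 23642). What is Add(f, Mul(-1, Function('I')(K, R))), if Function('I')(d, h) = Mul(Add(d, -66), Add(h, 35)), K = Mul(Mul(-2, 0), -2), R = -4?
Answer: 18047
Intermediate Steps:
K = 0 (K = Mul(0, -2) = 0)
Function('I')(d, h) = Mul(Add(-66, d), Add(35, h))
f = 16001
Add(f, Mul(-1, Function('I')(K, R))) = Add(16001, Mul(-1, Add(-2310, Mul(-66, -4), Mul(35, 0), Mul(0, -4)))) = Add(16001, Mul(-1, Add(-2310, 264, 0, 0))) = Add(16001, Mul(-1, -2046)) = Add(16001, 2046) = 18047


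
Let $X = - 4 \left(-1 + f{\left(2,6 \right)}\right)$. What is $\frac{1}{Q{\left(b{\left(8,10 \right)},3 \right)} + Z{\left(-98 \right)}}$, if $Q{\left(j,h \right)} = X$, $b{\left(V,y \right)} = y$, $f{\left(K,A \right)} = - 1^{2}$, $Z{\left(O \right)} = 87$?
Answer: $\frac{1}{95} \approx 0.010526$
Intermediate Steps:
$f{\left(K,A \right)} = -1$ ($f{\left(K,A \right)} = \left(-1\right) 1 = -1$)
$X = 8$ ($X = - 4 \left(-1 - 1\right) = \left(-4\right) \left(-2\right) = 8$)
$Q{\left(j,h \right)} = 8$
$\frac{1}{Q{\left(b{\left(8,10 \right)},3 \right)} + Z{\left(-98 \right)}} = \frac{1}{8 + 87} = \frac{1}{95}$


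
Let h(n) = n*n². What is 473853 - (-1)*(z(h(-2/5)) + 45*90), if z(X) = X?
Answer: 59737867/125 ≈ 4.7790e+5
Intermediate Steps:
h(n) = n³
473853 - (-1)*(z(h(-2/5)) + 45*90) = 473853 - (-1)*((-2/5)³ + 45*90) = 473853 - (-1)*((-2*⅕)³ + 4050) = 473853 - (-1)*((-⅖)³ + 4050) = 473853 - (-1)*(-8/125 + 4050) = 473853 - (-1)*506242/125 = 473853 - 1*(-506242/125) = 473853 + 506242/125 = 59737867/125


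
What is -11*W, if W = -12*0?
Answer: 0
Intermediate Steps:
W = 0
-11*W = -11*0 = 0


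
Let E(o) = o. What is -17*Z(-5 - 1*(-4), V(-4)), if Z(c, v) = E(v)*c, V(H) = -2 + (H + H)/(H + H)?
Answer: -17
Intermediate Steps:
V(H) = -1 (V(H) = -2 + (2*H)/((2*H)) = -2 + (2*H)*(1/(2*H)) = -2 + 1 = -1)
Z(c, v) = c*v (Z(c, v) = v*c = c*v)
-17*Z(-5 - 1*(-4), V(-4)) = -17*(-5 - 1*(-4))*(-1) = -17*(-5 + 4)*(-1) = -(-17)*(-1) = -17*1 = -17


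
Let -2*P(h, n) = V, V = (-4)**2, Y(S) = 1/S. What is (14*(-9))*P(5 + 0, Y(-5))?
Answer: 1008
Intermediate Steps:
V = 16
P(h, n) = -8 (P(h, n) = -1/2*16 = -8)
(14*(-9))*P(5 + 0, Y(-5)) = (14*(-9))*(-8) = -126*(-8) = 1008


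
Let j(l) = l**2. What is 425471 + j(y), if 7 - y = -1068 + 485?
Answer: 773571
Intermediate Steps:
y = 590 (y = 7 - (-1068 + 485) = 7 - 1*(-583) = 7 + 583 = 590)
425471 + j(y) = 425471 + 590**2 = 425471 + 348100 = 773571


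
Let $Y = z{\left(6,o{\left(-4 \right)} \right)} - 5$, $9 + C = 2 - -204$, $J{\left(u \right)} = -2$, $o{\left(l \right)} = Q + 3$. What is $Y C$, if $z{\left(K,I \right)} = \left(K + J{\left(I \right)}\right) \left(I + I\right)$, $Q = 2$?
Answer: $6895$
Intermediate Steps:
$o{\left(l \right)} = 5$ ($o{\left(l \right)} = 2 + 3 = 5$)
$z{\left(K,I \right)} = 2 I \left(-2 + K\right)$ ($z{\left(K,I \right)} = \left(K - 2\right) \left(I + I\right) = \left(-2 + K\right) 2 I = 2 I \left(-2 + K\right)$)
$C = 197$ ($C = -9 + \left(2 - -204\right) = -9 + \left(2 + 204\right) = -9 + 206 = 197$)
$Y = 35$ ($Y = 2 \cdot 5 \left(-2 + 6\right) - 5 = 2 \cdot 5 \cdot 4 - 5 = 40 - 5 = 35$)
$Y C = 35 \cdot 197 = 6895$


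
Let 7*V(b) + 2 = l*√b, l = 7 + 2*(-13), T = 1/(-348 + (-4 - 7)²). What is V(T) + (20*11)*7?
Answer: 10778/7 - 19*I*√227/1589 ≈ 1539.7 - 0.18015*I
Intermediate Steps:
T = -1/227 (T = 1/(-348 + (-11)²) = 1/(-348 + 121) = 1/(-227) = -1/227 ≈ -0.0044053)
l = -19 (l = 7 - 26 = -19)
V(b) = -2/7 - 19*√b/7 (V(b) = -2/7 + (-19*√b)/7 = -2/7 - 19*√b/7)
V(T) + (20*11)*7 = (-2/7 - 19*I*√227/1589) + (20*11)*7 = (-2/7 - 19*I*√227/1589) + 220*7 = (-2/7 - 19*I*√227/1589) + 1540 = 10778/7 - 19*I*√227/1589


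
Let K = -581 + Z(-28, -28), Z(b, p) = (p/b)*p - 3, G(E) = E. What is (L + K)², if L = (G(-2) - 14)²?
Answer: 126736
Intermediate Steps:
L = 256 (L = (-2 - 14)² = (-16)² = 256)
Z(b, p) = -3 + p²/b (Z(b, p) = p²/b - 3 = -3 + p²/b)
K = -612 (K = -581 + (-3 + (-28)²/(-28)) = -581 + (-3 - 1/28*784) = -581 + (-3 - 28) = -581 - 31 = -612)
(L + K)² = (256 - 612)² = (-356)² = 126736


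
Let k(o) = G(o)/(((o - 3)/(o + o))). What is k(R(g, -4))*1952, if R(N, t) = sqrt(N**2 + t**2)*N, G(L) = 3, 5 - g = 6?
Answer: 24888 - 4392*sqrt(17) ≈ 6779.3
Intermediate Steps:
g = -1 (g = 5 - 1*6 = 5 - 6 = -1)
R(N, t) = N*sqrt(N**2 + t**2)
k(o) = 6*o/(-3 + o) (k(o) = 3/(((o - 3)/(o + o))) = 3/(((-3 + o)/((2*o)))) = 3/(((-3 + o)*(1/(2*o)))) = 3/(((-3 + o)/(2*o))) = 3*(2*o/(-3 + o)) = 6*o/(-3 + o))
k(R(g, -4))*1952 = (6*(-sqrt((-1)**2 + (-4)**2))/(-3 - sqrt((-1)**2 + (-4)**2)))*1952 = (6*(-sqrt(1 + 16))/(-3 - sqrt(1 + 16)))*1952 = (6*(-sqrt(17))/(-3 - sqrt(17)))*1952 = -6*sqrt(17)/(-3 - sqrt(17))*1952 = -11712*sqrt(17)/(-3 - sqrt(17))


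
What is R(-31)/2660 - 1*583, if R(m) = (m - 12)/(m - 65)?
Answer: -148874837/255360 ≈ -583.00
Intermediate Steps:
R(m) = (-12 + m)/(-65 + m)
R(-31)/2660 - 1*583 = ((-12 - 31)/(-65 - 31))/2660 - 1*583 = (-43/(-96))*(1/2660) - 583 = -1/96*(-43)*(1/2660) - 583 = (43/96)*(1/2660) - 583 = 43/255360 - 583 = -148874837/255360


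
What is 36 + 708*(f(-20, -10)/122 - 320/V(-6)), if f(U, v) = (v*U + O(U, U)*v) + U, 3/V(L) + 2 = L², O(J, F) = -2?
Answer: -156555484/61 ≈ -2.5665e+6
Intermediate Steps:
V(L) = 3/(-2 + L²)
f(U, v) = U - 2*v + U*v (f(U, v) = (v*U - 2*v) + U = (U*v - 2*v) + U = (-2*v + U*v) + U = U - 2*v + U*v)
36 + 708*(f(-20, -10)/122 - 320/V(-6)) = 36 + 708*((-20 - 2*(-10) - 20*(-10))/122 - 320/(3/(-2 + (-6)²))) = 36 + 708*((-20 + 20 + 200)*(1/122) - 320/(3/(-2 + 36))) = 36 + 708*(200*(1/122) - 320/(3/34)) = 36 + 708*(100/61 - 320/(3*(1/34))) = 36 + 708*(100/61 - 320/3/34) = 36 + 708*(100/61 - 320*34/3) = 36 + 708*(100/61 - 10880/3) = 36 + 708*(-663380/183) = 36 - 156557680/61 = -156555484/61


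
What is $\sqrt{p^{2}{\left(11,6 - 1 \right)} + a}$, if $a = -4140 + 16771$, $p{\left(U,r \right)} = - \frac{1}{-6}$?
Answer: $\frac{\sqrt{454717}}{6} \approx 112.39$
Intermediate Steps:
$p{\left(U,r \right)} = \frac{1}{6}$ ($p{\left(U,r \right)} = \left(-1\right) \left(- \frac{1}{6}\right) = \frac{1}{6}$)
$a = 12631$
$\sqrt{p^{2}{\left(11,6 - 1 \right)} + a} = \sqrt{\left(\frac{1}{6}\right)^{2} + 12631} = \sqrt{\frac{1}{36} + 12631} = \sqrt{\frac{454717}{36}} = \frac{\sqrt{454717}}{6}$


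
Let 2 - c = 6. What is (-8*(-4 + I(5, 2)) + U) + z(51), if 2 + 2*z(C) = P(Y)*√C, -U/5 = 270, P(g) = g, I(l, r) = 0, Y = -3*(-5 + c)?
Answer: -1319 + 27*√51/2 ≈ -1222.6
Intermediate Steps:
c = -4 (c = 2 - 1*6 = 2 - 6 = -4)
Y = 27 (Y = -3*(-5 - 4) = -3*(-9) = 27)
U = -1350 (U = -5*270 = -1350)
z(C) = -1 + 27*√C/2 (z(C) = -1 + (27*√C)/2 = -1 + 27*√C/2)
(-8*(-4 + I(5, 2)) + U) + z(51) = (-8*(-4 + 0) - 1350) + (-1 + 27*√51/2) = (-8*(-4) - 1350) + (-1 + 27*√51/2) = (32 - 1350) + (-1 + 27*√51/2) = -1318 + (-1 + 27*√51/2) = -1319 + 27*√51/2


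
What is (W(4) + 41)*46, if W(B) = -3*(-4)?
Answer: 2438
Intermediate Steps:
W(B) = 12
(W(4) + 41)*46 = (12 + 41)*46 = 53*46 = 2438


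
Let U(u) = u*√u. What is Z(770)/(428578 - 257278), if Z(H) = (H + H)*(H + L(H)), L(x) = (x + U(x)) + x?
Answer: 11858/571 + 11858*√770/1713 ≈ 212.85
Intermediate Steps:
U(u) = u^(3/2)
L(x) = x^(3/2) + 2*x (L(x) = (x + x^(3/2)) + x = x^(3/2) + 2*x)
Z(H) = 2*H*(H^(3/2) + 3*H) (Z(H) = (H + H)*(H + (H^(3/2) + 2*H)) = (2*H)*(H^(3/2) + 3*H) = 2*H*(H^(3/2) + 3*H))
Z(770)/(428578 - 257278) = (2*770*(770^(3/2) + 3*770))/(428578 - 257278) = (2*770*(770*√770 + 2310))/171300 = (2*770*(2310 + 770*√770))*(1/171300) = (3557400 + 1185800*√770)*(1/171300) = 11858/571 + 11858*√770/1713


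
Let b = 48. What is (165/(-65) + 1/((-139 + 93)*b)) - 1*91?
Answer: -2684941/28704 ≈ -93.539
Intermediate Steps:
(165/(-65) + 1/((-139 + 93)*b)) - 1*91 = (165/(-65) + 1/((-139 + 93)*48)) - 1*91 = (165*(-1/65) + (1/48)/(-46)) - 91 = (-33/13 - 1/46*1/48) - 91 = (-33/13 - 1/2208) - 91 = -72877/28704 - 91 = -2684941/28704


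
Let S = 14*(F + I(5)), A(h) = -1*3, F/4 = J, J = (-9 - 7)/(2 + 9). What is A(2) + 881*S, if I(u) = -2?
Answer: -1060757/11 ≈ -96433.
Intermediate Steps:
J = -16/11 ≈ -1.4545
F = -64/11 (F = 4*(-16/11) = -64/11 ≈ -5.8182)
A(h) = -3
S = -1204/11 (S = 14*(-64/11 - 2) = 14*(-86/11) = -1204/11 ≈ -109.45)
A(2) + 881*S = -3 + 881*(-1204/11) = -3 - 1060724/11 = -1060757/11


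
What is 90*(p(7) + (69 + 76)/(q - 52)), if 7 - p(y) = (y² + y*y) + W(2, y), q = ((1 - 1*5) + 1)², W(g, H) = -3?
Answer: -353610/43 ≈ -8223.5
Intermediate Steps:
q = 9 (q = ((1 - 5) + 1)² = (-4 + 1)² = (-3)² = 9)
p(y) = 10 - 2*y² (p(y) = 7 - ((y² + y*y) - 3) = 7 - ((y² + y²) - 3) = 7 - (2*y² - 3) = 7 - (-3 + 2*y²) = 7 + (3 - 2*y²) = 10 - 2*y²)
90*(p(7) + (69 + 76)/(q - 52)) = 90*((10 - 2*7²) + (69 + 76)/(9 - 52)) = 90*((10 - 2*49) + 145/(-43)) = 90*((10 - 98) + 145*(-1/43)) = 90*(-88 - 145/43) = 90*(-3929/43) = -353610/43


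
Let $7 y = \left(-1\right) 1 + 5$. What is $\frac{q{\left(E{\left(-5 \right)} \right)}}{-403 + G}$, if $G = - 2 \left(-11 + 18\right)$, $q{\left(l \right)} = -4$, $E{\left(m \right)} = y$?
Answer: $\frac{4}{417} \approx 0.0095923$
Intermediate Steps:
$y = \frac{4}{7}$ ($y = \frac{\left(-1\right) 1 + 5}{7} = \frac{-1 + 5}{7} = \frac{1}{7} \cdot 4 = \frac{4}{7} \approx 0.57143$)
$E{\left(m \right)} = \frac{4}{7}$
$G = -14$ ($G = \left(-2\right) 7 = -14$)
$\frac{q{\left(E{\left(-5 \right)} \right)}}{-403 + G} = - \frac{4}{-403 - 14} = - \frac{4}{-417} = \left(-4\right) \left(- \frac{1}{417}\right) = \frac{4}{417}$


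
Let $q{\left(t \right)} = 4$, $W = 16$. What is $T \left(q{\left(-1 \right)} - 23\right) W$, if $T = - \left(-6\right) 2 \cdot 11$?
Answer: $-40128$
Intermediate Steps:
$T = 132$ ($T = - \left(-12\right) 11 = \left(-1\right) \left(-132\right) = 132$)
$T \left(q{\left(-1 \right)} - 23\right) W = 132 \left(4 - 23\right) 16 = 132 \left(\left(-19\right) 16\right) = 132 \left(-304\right) = -40128$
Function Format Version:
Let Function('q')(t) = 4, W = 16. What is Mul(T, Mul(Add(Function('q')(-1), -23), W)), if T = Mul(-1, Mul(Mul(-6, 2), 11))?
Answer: -40128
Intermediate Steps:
T = 132 (T = Mul(-1, Mul(-12, 11)) = Mul(-1, -132) = 132)
Mul(T, Mul(Add(Function('q')(-1), -23), W)) = Mul(132, Mul(Add(4, -23), 16)) = Mul(132, Mul(-19, 16)) = Mul(132, -304) = -40128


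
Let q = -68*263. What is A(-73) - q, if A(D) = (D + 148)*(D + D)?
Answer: 6934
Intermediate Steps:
A(D) = 2*D*(148 + D) (A(D) = (148 + D)*(2*D) = 2*D*(148 + D))
q = -17884
A(-73) - q = 2*(-73)*(148 - 73) - 1*(-17884) = 2*(-73)*75 + 17884 = -10950 + 17884 = 6934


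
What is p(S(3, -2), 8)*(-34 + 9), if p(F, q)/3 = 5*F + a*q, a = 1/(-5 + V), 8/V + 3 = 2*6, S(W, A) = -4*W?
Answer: 171900/37 ≈ 4645.9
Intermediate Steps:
V = 8/9 (V = 8/(-3 + 2*6) = 8/(-3 + 12) = 8/9 ≈ 0.88889)
a = -9/37 (a = 1/(-5 + 8/9) = 1/(-37/9) = -9/37 ≈ -0.24324)
p(F, q) = 15*F - 27*q/37 (p(F, q) = 3*(5*F - 9*q/37) = 15*F - 27*q/37)
p(S(3, -2), 8)*(-34 + 9) = (15*(-4*3) - 27/37*8)*(-34 + 9) = (15*(-12) - 216/37)*(-25) = (-180 - 216/37)*(-25) = -6876/37*(-25) = 171900/37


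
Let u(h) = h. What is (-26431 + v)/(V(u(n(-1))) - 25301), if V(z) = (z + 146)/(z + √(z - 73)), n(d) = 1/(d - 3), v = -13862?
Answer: 298960521552/187728691457 - 23490819*I*√293/375457382914 ≈ 1.5925 - 0.001071*I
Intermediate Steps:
n(d) = 1/(-3 + d)
V(z) = (146 + z)/(z + √(-73 + z))
(-26431 + v)/(V(u(n(-1))) - 25301) = (-26431 - 13862)/((146 + 1/(-3 - 1))/(1/(-3 - 1) + √(-73 + 1/(-3 - 1))) - 25301) = -40293/((146 + 1/(-4))/(1/(-4) + √(-73 + 1/(-4))) - 25301) = -40293/((146 - ¼)/(-¼ + √(-73 - ¼)) - 25301) = -40293/((583/4)/(-¼ + √(-293/4)) - 25301) = -40293/((583/4)/(-¼ + I*√293/2) - 25301) = -40293/(583/(4*(-¼ + I*√293/2)) - 25301) = -40293/(-25301 + 583/(4*(-¼ + I*√293/2)))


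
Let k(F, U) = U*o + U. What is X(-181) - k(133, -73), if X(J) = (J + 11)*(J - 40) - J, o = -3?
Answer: 37605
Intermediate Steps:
k(F, U) = -2*U (k(F, U) = U*(-3) + U = -3*U + U = -2*U)
X(J) = -J + (-40 + J)*(11 + J) (X(J) = (11 + J)*(-40 + J) - J = (-40 + J)*(11 + J) - J = -J + (-40 + J)*(11 + J))
X(-181) - k(133, -73) = (-440 + (-181)² - 30*(-181)) - (-2)*(-73) = (-440 + 32761 + 5430) - 1*146 = 37751 - 146 = 37605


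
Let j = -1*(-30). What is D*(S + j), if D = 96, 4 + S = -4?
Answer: 2112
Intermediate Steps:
S = -8 (S = -4 - 4 = -8)
j = 30
D*(S + j) = 96*(-8 + 30) = 96*22 = 2112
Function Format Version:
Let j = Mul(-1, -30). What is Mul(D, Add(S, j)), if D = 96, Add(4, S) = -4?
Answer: 2112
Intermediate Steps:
S = -8 (S = Add(-4, -4) = -8)
j = 30
Mul(D, Add(S, j)) = Mul(96, Add(-8, 30)) = Mul(96, 22) = 2112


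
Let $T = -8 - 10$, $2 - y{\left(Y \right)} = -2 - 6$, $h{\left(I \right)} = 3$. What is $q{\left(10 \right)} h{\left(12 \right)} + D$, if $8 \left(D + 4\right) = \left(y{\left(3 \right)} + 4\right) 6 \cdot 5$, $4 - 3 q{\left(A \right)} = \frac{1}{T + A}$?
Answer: $\frac{421}{8} \approx 52.625$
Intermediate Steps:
$y{\left(Y \right)} = 10$ ($y{\left(Y \right)} = 2 - \left(-2 - 6\right) = 2 - -8 = 2 + 8 = 10$)
$T = -18$
$q{\left(A \right)} = \frac{4}{3} - \frac{1}{3 \left(-18 + A\right)}$
$D = \frac{97}{2}$ ($D = -4 + \frac{\left(10 + 4\right) 6 \cdot 5}{8} = -4 + \frac{14 \cdot 30}{8} = -4 + \frac{1}{8} \cdot 420 = -4 + \frac{105}{2} = \frac{97}{2} \approx 48.5$)
$q{\left(10 \right)} h{\left(12 \right)} + D = \frac{-73 + 4 \cdot 10}{3 \left(-18 + 10\right)} 3 + \frac{97}{2} = \frac{-73 + 40}{3 \left(-8\right)} 3 + \frac{97}{2} = \frac{1}{3} \left(- \frac{1}{8}\right) \left(-33\right) 3 + \frac{97}{2} = \frac{11}{8} \cdot 3 + \frac{97}{2} = \frac{33}{8} + \frac{97}{2} = \frac{421}{8}$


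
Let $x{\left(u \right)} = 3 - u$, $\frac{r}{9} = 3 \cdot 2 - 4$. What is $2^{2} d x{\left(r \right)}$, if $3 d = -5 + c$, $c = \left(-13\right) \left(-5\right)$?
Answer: $-1200$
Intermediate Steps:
$r = 18$ ($r = 9 \left(3 \cdot 2 - 4\right) = 9 \left(6 - 4\right) = 9 \cdot 2 = 18$)
$c = 65$
$d = 20$ ($d = \frac{-5 + 65}{3} = \frac{1}{3} \cdot 60 = 20$)
$2^{2} d x{\left(r \right)} = 2^{2} \cdot 20 \left(3 - 18\right) = 4 \cdot 20 \left(3 - 18\right) = 80 \left(-15\right) = -1200$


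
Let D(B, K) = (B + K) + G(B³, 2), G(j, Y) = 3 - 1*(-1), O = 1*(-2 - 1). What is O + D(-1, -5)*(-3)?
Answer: 3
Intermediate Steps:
O = -3 (O = 1*(-3) = -3)
G(j, Y) = 4 (G(j, Y) = 3 + 1 = 4)
D(B, K) = 4 + B + K (D(B, K) = (B + K) + 4 = 4 + B + K)
O + D(-1, -5)*(-3) = -3 + (4 - 1 - 5)*(-3) = -3 - 2*(-3) = -3 + 6 = 3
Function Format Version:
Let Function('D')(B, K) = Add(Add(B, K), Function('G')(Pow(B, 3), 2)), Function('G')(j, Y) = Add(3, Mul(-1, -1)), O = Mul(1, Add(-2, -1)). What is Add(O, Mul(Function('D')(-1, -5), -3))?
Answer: 3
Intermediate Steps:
O = -3 (O = Mul(1, -3) = -3)
Function('G')(j, Y) = 4 (Function('G')(j, Y) = Add(3, 1) = 4)
Function('D')(B, K) = Add(4, B, K) (Function('D')(B, K) = Add(Add(B, K), 4) = Add(4, B, K))
Add(O, Mul(Function('D')(-1, -5), -3)) = Add(-3, Mul(Add(4, -1, -5), -3)) = Add(-3, Mul(-2, -3)) = Add(-3, 6) = 3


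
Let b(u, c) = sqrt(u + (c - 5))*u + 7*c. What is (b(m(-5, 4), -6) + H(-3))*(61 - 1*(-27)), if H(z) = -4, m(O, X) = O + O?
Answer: -4048 - 880*I*sqrt(21) ≈ -4048.0 - 4032.7*I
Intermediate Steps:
m(O, X) = 2*O
b(u, c) = 7*c + u*sqrt(-5 + c + u) (b(u, c) = sqrt(u + (-5 + c))*u + 7*c = sqrt(-5 + c + u)*u + 7*c = u*sqrt(-5 + c + u) + 7*c = 7*c + u*sqrt(-5 + c + u))
(b(m(-5, 4), -6) + H(-3))*(61 - 1*(-27)) = ((7*(-6) + (2*(-5))*sqrt(-5 - 6 + 2*(-5))) - 4)*(61 - 1*(-27)) = ((-42 - 10*sqrt(-5 - 6 - 10)) - 4)*(61 + 27) = ((-42 - 10*I*sqrt(21)) - 4)*88 = (-46 - 10*I*sqrt(21))*88 = -4048 - 880*I*sqrt(21)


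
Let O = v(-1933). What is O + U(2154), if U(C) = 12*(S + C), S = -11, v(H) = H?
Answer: 23783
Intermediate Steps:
O = -1933
U(C) = -132 + 12*C (U(C) = 12*(-11 + C) = -132 + 12*C)
O + U(2154) = -1933 + (-132 + 12*2154) = -1933 + (-132 + 25848) = -1933 + 25716 = 23783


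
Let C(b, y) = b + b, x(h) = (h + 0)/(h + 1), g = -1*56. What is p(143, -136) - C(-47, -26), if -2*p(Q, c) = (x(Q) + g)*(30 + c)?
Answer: -406277/144 ≈ -2821.4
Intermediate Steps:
g = -56
x(h) = h/(1 + h)
C(b, y) = 2*b
p(Q, c) = -(-56 + Q/(1 + Q))*(30 + c)/2 (p(Q, c) = -(Q/(1 + Q) - 56)*(30 + c)/2 = -(-56 + Q/(1 + Q))*(30 + c)/2)
p(143, -136) - C(-47, -26) = (1680 + 56*(-136) + 1650*143 + 55*143*(-136))/(2*(1 + 143)) - 2*(-47) = (½)*(1680 - 7616 + 235950 - 1069640)/144 - 1*(-94) = (½)*(1/144)*(-839626) + 94 = -419813/144 + 94 = -406277/144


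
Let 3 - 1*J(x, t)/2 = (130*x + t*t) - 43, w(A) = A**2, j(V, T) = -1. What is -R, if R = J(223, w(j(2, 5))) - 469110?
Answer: 527000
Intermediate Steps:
J(x, t) = 92 - 260*x - 2*t**2 (J(x, t) = 6 - 2*((130*x + t*t) - 43) = 6 - 2*((130*x + t**2) - 43) = 6 - 2*((t**2 + 130*x) - 43) = 6 - 2*(-43 + t**2 + 130*x) = 6 + (86 - 260*x - 2*t**2) = 92 - 260*x - 2*t**2)
R = -527000 (R = (92 - 260*223 - 2*((-1)**2)**2) - 469110 = (92 - 57980 - 2*1**2) - 469110 = (92 - 57980 - 2*1) - 469110 = (92 - 57980 - 2) - 469110 = -57890 - 469110 = -527000)
-R = -1*(-527000) = 527000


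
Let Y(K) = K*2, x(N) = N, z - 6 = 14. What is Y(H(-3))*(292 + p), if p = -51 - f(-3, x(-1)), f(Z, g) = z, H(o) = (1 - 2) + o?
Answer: -1768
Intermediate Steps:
z = 20 (z = 6 + 14 = 20)
H(o) = -1 + o
f(Z, g) = 20
Y(K) = 2*K
p = -71 (p = -51 - 1*20 = -51 - 20 = -71)
Y(H(-3))*(292 + p) = (2*(-1 - 3))*(292 - 71) = (2*(-4))*221 = -8*221 = -1768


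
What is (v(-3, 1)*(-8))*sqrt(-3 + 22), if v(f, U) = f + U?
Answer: 16*sqrt(19) ≈ 69.742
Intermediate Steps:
v(f, U) = U + f
(v(-3, 1)*(-8))*sqrt(-3 + 22) = ((1 - 3)*(-8))*sqrt(-3 + 22) = (-2*(-8))*sqrt(19) = 16*sqrt(19)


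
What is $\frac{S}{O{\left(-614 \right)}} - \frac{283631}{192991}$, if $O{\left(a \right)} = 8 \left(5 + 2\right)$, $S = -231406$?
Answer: $- \frac{3191082763}{771964} \approx -4133.7$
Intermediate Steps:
$O{\left(a \right)} = 56$ ($O{\left(a \right)} = 8 \cdot 7 = 56$)
$\frac{S}{O{\left(-614 \right)}} - \frac{283631}{192991} = - \frac{231406}{56} - \frac{283631}{192991} = \left(-231406\right) \frac{1}{56} - \frac{283631}{192991} = - \frac{16529}{4} - \frac{283631}{192991} = - \frac{3191082763}{771964}$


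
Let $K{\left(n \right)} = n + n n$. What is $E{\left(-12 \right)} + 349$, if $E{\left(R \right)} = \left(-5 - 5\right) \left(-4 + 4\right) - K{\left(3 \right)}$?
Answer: $337$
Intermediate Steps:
$K{\left(n \right)} = n + n^{2}$
$E{\left(R \right)} = -12$ ($E{\left(R \right)} = \left(-5 - 5\right) \left(-4 + 4\right) - 3 \left(1 + 3\right) = \left(-10\right) 0 - 3 \cdot 4 = 0 - 12 = -12$)
$E{\left(-12 \right)} + 349 = -12 + 349 = 337$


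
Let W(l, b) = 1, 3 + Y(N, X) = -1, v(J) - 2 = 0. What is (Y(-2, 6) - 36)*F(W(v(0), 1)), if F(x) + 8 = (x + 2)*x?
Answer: 200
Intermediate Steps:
v(J) = 2 (v(J) = 2 + 0 = 2)
Y(N, X) = -4 (Y(N, X) = -3 - 1 = -4)
F(x) = -8 + x*(2 + x) (F(x) = -8 + (x + 2)*x = -8 + (2 + x)*x = -8 + x*(2 + x))
(Y(-2, 6) - 36)*F(W(v(0), 1)) = (-4 - 36)*(-8 + 1**2 + 2*1) = -40*(-8 + 1 + 2) = -40*(-5) = 200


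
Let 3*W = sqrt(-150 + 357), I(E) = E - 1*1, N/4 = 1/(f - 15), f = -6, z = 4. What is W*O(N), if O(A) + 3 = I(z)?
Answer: 0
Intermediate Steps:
N = -4/21 (N = 4/(-6 - 15) = 4/(-21) = 4*(-1/21) = -4/21 ≈ -0.19048)
I(E) = -1 + E (I(E) = E - 1 = -1 + E)
W = sqrt(23) (W = sqrt(-150 + 357)/3 = sqrt(207)/3 = (3*sqrt(23))/3 = sqrt(23) ≈ 4.7958)
O(A) = 0 (O(A) = -3 + (-1 + 4) = -3 + 3 = 0)
W*O(N) = sqrt(23)*0 = 0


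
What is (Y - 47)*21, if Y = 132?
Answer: 1785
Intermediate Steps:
(Y - 47)*21 = (132 - 47)*21 = 85*21 = 1785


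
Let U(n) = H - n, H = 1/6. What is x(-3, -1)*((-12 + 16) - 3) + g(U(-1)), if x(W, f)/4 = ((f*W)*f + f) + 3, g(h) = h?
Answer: -17/6 ≈ -2.8333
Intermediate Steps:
H = ⅙ ≈ 0.16667
U(n) = ⅙ - n
x(W, f) = 12 + 4*f + 4*W*f² (x(W, f) = 4*(((f*W)*f + f) + 3) = 4*(((W*f)*f + f) + 3) = 4*((W*f² + f) + 3) = 4*((f + W*f²) + 3) = 4*(3 + f + W*f²) = 12 + 4*f + 4*W*f²)
x(-3, -1)*((-12 + 16) - 3) + g(U(-1)) = (12 + 4*(-1) + 4*(-3)*(-1)²)*((-12 + 16) - 3) + (⅙ - 1*(-1)) = (12 - 4 + 4*(-3)*1)*(4 - 3) + (⅙ + 1) = (12 - 4 - 12)*1 + 7/6 = -4*1 + 7/6 = -4 + 7/6 = -17/6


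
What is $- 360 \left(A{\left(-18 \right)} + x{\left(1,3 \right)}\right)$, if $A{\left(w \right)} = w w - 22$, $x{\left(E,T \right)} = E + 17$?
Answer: $-115200$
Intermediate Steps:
$x{\left(E,T \right)} = 17 + E$
$A{\left(w \right)} = -22 + w^{2}$ ($A{\left(w \right)} = w^{2} - 22 = -22 + w^{2}$)
$- 360 \left(A{\left(-18 \right)} + x{\left(1,3 \right)}\right) = - 360 \left(\left(-22 + \left(-18\right)^{2}\right) + \left(17 + 1\right)\right) = - 360 \left(\left(-22 + 324\right) + 18\right) = - 360 \left(302 + 18\right) = \left(-360\right) 320 = -115200$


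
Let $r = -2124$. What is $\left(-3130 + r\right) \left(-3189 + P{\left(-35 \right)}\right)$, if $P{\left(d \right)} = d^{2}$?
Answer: $10318856$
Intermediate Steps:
$\left(-3130 + r\right) \left(-3189 + P{\left(-35 \right)}\right) = \left(-3130 - 2124\right) \left(-3189 + \left(-35\right)^{2}\right) = - 5254 \left(-3189 + 1225\right) = \left(-5254\right) \left(-1964\right) = 10318856$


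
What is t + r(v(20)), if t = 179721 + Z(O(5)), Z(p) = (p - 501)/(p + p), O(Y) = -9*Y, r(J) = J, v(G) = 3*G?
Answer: 2696806/15 ≈ 1.7979e+5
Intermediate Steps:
Z(p) = (-501 + p)/(2*p) (Z(p) = (-501 + p)/((2*p)) = (-501 + p)*(1/(2*p)) = (-501 + p)/(2*p))
t = 2695906/15 (t = 179721 + (-501 - 9*5)/(2*((-9*5))) = 179721 + (1/2)*(-501 - 45)/(-45) = 179721 + (1/2)*(-1/45)*(-546) = 179721 + 91/15 = 2695906/15 ≈ 1.7973e+5)
t + r(v(20)) = 2695906/15 + 3*20 = 2695906/15 + 60 = 2696806/15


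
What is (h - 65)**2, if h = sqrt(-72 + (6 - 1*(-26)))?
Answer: 4185 - 260*I*sqrt(10) ≈ 4185.0 - 822.19*I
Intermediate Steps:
h = 2*I*sqrt(10) (h = sqrt(-72 + (6 + 26)) = sqrt(-72 + 32) = sqrt(-40) = 2*I*sqrt(10) ≈ 6.3246*I)
(h - 65)**2 = (2*I*sqrt(10) - 65)**2 = (-65 + 2*I*sqrt(10))**2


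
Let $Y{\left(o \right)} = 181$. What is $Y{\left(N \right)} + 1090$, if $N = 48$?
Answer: $1271$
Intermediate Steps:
$Y{\left(N \right)} + 1090 = 181 + 1090 = 1271$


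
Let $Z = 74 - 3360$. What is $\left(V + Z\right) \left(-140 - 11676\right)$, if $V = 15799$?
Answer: $-147853608$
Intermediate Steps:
$Z = -3286$ ($Z = 74 - 3360 = -3286$)
$\left(V + Z\right) \left(-140 - 11676\right) = \left(15799 - 3286\right) \left(-140 - 11676\right) = 12513 \left(-11816\right) = -147853608$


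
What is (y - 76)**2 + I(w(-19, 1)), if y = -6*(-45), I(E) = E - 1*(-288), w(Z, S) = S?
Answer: 37925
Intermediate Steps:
I(E) = 288 + E (I(E) = E + 288 = 288 + E)
y = 270
(y - 76)**2 + I(w(-19, 1)) = (270 - 76)**2 + (288 + 1) = 194**2 + 289 = 37636 + 289 = 37925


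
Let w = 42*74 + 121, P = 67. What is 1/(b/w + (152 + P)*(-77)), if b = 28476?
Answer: -3229/54422151 ≈ -5.9332e-5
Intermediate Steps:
w = 3229 (w = 3108 + 121 = 3229)
1/(b/w + (152 + P)*(-77)) = 1/(28476/3229 + (152 + 67)*(-77)) = 1/(28476*(1/3229) + 219*(-77)) = 1/(28476/3229 - 16863) = 1/(-54422151/3229) = -3229/54422151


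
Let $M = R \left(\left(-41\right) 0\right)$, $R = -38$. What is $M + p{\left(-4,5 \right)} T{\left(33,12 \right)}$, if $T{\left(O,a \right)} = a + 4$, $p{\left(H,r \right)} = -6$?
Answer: $-96$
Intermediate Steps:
$T{\left(O,a \right)} = 4 + a$
$M = 0$ ($M = - 38 \left(\left(-41\right) 0\right) = \left(-38\right) 0 = 0$)
$M + p{\left(-4,5 \right)} T{\left(33,12 \right)} = 0 - 6 \left(4 + 12\right) = 0 - 96 = -96$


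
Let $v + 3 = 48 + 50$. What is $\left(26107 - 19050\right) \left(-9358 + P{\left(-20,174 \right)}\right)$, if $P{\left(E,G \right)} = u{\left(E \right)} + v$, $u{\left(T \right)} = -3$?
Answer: $-65390162$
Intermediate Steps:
$v = 95$ ($v = -3 + \left(48 + 50\right) = -3 + 98 = 95$)
$P{\left(E,G \right)} = 92$ ($P{\left(E,G \right)} = -3 + 95 = 92$)
$\left(26107 - 19050\right) \left(-9358 + P{\left(-20,174 \right)}\right) = \left(26107 - 19050\right) \left(-9358 + 92\right) = 7057 \left(-9266\right) = -65390162$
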